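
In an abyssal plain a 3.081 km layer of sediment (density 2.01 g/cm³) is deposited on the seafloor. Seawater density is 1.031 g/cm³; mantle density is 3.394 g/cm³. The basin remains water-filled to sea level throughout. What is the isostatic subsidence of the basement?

Submarine loading: the sediment displaces seawater, and the subsidence is in turn flooded, so s (ρ_m − ρ_w) = t (ρ_sed − ρ_w).
s = 3.081 km × (2.01 − 1.031) / (3.394 − 1.031) = 1.28 km.

1.28 km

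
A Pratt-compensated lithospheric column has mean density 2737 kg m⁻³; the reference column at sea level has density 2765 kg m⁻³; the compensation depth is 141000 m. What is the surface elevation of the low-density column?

ρ_ref D = ρ (D + h) → h = D (ρ_ref − ρ)/ρ.
h = 141000 m × (2765 − 2737)/2737 = 1440 m.

1440 m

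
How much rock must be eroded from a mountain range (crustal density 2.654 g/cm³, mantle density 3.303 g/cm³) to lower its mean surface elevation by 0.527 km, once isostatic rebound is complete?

2.68 km

Net drop Δ = e − u = e − e ρ_c/ρ_m = e (ρ_m − ρ_c)/ρ_m.
e = Δ ρ_m/(ρ_m − ρ_c) = 0.527 km × 3.303/0.649 = 2.68 km.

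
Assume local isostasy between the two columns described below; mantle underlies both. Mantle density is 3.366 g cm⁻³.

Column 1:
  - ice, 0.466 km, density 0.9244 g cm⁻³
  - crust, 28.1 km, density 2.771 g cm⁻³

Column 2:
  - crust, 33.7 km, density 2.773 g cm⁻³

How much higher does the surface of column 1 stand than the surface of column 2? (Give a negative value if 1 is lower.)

−0.632 km

For any compensation level in the mantle, the mantle terms cancel and isostasy reduces to e = (Σt_1 − Σt_2) − (Σ(ρt)_1 − Σ(ρt)_2) / ρ_m.
Σt_1 = 28.566 km; Σt_2 = 33.7 km; Σ(ρt)_1 = 78.2958704; Σ(ρt)_2 = 93.4501 (in km·g cm⁻³).
e = (28.566 − 33.7) − (78.2958704 − 93.4501) / 3.366 = −0.632 km.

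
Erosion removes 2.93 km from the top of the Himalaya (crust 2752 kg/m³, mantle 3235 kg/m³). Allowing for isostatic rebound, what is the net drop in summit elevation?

0.437 km

Rebound u = e ρ_c/ρ_m = 2.93 km × 2752/3235 = 2.493 km.
Net surface drop = e − u = 2.93 km − 2.493 km = e (ρ_m − ρ_c)/ρ_m = 0.437 km.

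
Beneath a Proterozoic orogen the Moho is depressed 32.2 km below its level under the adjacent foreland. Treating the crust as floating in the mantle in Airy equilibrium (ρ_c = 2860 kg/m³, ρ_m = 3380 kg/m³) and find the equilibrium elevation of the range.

5.85 km

For local isostatic compensation: ρ_c h = (ρ_m − ρ_c) r.
h = r (ρ_m − ρ_c) / ρ_c = 32.2 km × (3380 − 2860) / 2860 = 5.85 km.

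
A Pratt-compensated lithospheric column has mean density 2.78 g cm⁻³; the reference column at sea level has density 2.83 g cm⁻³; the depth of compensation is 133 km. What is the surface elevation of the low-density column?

2.39 km

ρ_ref D = ρ (D + h) → h = D (ρ_ref − ρ)/ρ.
h = 133 km × (2.83 − 2.78)/2.78 = 2.39 km.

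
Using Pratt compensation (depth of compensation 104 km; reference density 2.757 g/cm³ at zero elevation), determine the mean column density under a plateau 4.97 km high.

Pratt balance: ρ_ref D = ρ (D + h).
ρ = ρ_ref D/(D + h) = 2.757 × 104 km/(104 km + 4.97 km) = 2.63 g/cm³.

2.63 g/cm³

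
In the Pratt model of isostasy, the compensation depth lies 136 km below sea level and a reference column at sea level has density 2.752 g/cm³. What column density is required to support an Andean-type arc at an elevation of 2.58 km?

2.7 g/cm³

Pratt balance: ρ_ref D = ρ (D + h).
ρ = ρ_ref D/(D + h) = 2.752 × 136 km/(136 km + 2.58 km) = 2.7 g/cm³.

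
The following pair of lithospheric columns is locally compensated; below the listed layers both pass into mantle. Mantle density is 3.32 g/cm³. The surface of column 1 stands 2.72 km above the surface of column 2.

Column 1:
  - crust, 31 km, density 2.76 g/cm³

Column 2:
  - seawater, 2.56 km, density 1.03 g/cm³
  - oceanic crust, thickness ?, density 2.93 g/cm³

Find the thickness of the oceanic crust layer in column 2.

Take the compensation level at the base of the deeper column (depth z_c below the surface of column 1) and equate Σ ρ_i t_i down to z_c; mantle fills any gap and the z_c terms cancel.
Column 1: 31×2.76 + (z_c − 31)×3.32
Column 2: 2.72×0 + 2.56×1.03 + x×2.93 + (z_c − 2.72 − 2.56 − x)×3.32
The z_c×3.32 term appears on both sides and cancels. Collect the known terms of each column as K = Σ(ρt)_known − 3.32 × (depth of known layers): K_1 = 85.56 − 3.32×31 = −17.36; K_2 = 2.6368 − 3.32×(2.72 + 2.56) = −14.8928.
Balance: K_1 = K_2 − x×(3.32 − 2.93), so x = (K_2 − K_1)/(3.32 − 2.93) = 2.4672/0.39 = 6.33 km.

6.33 km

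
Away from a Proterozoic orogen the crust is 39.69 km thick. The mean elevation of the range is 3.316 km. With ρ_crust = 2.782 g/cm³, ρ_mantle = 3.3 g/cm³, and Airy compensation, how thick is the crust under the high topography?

60.8 km

Root depth r = h ρ_c / (ρ_m − ρ_c) = 3.316 km × 2.782 / 0.518 = 17.81 km.
Total thickness = T + h + r = 39.69 km + 3.316 km + 17.81 km = 60.8 km.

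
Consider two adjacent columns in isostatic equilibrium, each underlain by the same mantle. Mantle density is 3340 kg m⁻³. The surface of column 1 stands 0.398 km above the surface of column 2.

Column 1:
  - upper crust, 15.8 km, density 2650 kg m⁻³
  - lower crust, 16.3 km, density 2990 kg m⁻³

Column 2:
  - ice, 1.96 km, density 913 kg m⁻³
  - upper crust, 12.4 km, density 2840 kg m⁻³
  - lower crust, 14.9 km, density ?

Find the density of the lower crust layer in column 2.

Take the compensation level at the base of the deeper column (depth z_c below the surface of column 1) and equate Σ ρ_i t_i down to z_c; mantle fills any gap and the z_c terms cancel.
Column 1: 15.8×2650 + 16.3×2990 + (z_c − 32.1)×3340
Column 2: 0.398×0 + 1.96×913 + 12.4×2840 + 14.9×ρ + (z_c − 0.398 − 29.26)×3340
The z_c×3340 term appears on both sides and cancels. Collect the known terms of each column as K = Σ(ρt)_known − 3340 × (depth of known layers): K_1 = 90607 − 3340×32.1 = −16607; K_2 = 37005.48 − 3340×(0.398 + 29.26) = −62052.24.
Balance: K_1 = K_2 + 14.9×ρ, so ρ = (K_1 − K_2)/14.9 = 45445.2/14.9 = 3050 kg m⁻³.

3050 kg m⁻³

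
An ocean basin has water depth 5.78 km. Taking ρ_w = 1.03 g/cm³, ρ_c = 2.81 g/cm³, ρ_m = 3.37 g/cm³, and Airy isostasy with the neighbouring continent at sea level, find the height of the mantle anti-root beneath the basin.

18.4 km

Equating mass per unit area of the two columns: replacing crust with seawater at the top is compensated by replacing crust with mantle at the base: d (ρ_c − ρ_w) = a (ρ_m − ρ_c).
a = d (ρ_c − ρ_w)/(ρ_m − ρ_c) = 5.78 km × 1.78/0.56 = 18.4 km.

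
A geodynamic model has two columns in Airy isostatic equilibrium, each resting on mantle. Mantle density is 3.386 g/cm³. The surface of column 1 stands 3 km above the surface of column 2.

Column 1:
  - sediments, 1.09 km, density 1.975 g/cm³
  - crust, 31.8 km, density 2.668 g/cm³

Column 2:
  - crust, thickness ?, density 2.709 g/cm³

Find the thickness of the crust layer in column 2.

21 km

Take the compensation level at the base of the deeper column (depth z_c below the surface of column 1) and equate Σ ρ_i t_i down to z_c; mantle fills any gap and the z_c terms cancel.
Column 1: 1.09×1.975 + 31.8×2.668 + (z_c − 32.89)×3.386
Column 2: 3×0 + x×2.709 + (z_c − 3 − 0 − x)×3.386
The z_c×3.386 term appears on both sides and cancels. Collect the known terms of each column as K = Σ(ρt)_known − 3.386 × (depth of known layers): K_1 = 86.99515 − 3.386×32.89 = −24.37039; K_2 = 0 − 3.386×(3 + 0) = −10.158.
Balance: K_1 = K_2 − x×(3.386 − 2.709), so x = (K_2 − K_1)/(3.386 − 2.709) = 14.2124/0.677 = 21 km.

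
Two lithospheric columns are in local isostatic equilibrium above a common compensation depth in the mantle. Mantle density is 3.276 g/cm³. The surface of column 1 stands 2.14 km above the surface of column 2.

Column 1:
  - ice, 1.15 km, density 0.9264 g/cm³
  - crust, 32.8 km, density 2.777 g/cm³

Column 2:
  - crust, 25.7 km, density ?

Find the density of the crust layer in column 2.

2.81 g/cm³

Take the compensation level at the base of the deeper column (depth z_c below the surface of column 1) and equate Σ ρ_i t_i down to z_c; mantle fills any gap and the z_c terms cancel.
Column 1: 1.15×0.9264 + 32.8×2.777 + (z_c − 33.95)×3.276
Column 2: 2.14×0 + 25.7×ρ + (z_c − 2.14 − 25.7)×3.276
The z_c×3.276 term appears on both sides and cancels. Collect the known terms of each column as K = Σ(ρt)_known − 3.276 × (depth of known layers): K_1 = 92.15096 − 3.276×33.95 = −19.06924; K_2 = 0 − 3.276×(2.14 + 25.7) = −91.20384.
Balance: K_1 = K_2 + 25.7×ρ, so ρ = (K_1 − K_2)/25.7 = 72.1346/25.7 = 2.81 g/cm³.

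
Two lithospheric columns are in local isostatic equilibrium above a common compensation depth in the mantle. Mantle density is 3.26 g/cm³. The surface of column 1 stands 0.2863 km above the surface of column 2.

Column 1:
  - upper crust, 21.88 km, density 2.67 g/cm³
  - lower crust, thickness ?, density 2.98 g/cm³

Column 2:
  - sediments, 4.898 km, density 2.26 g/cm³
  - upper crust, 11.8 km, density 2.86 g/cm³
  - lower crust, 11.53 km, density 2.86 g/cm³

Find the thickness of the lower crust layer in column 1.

8.05 km

Take the compensation level at the base of the deeper column (depth z_c below the surface of column 1) and equate Σ ρ_i t_i down to z_c; mantle fills any gap and the z_c terms cancel.
Column 1: 21.88×2.67 + x×2.98 + (z_c − 21.88 − x)×3.26
Column 2: 0.2863×0 + 4.898×2.26 + 11.8×2.86 + 11.53×2.86 + (z_c − 0.2863 − 28.228)×3.26
The z_c×3.26 term appears on both sides and cancels. Collect the known terms of each column as K = Σ(ρt)_known − 3.26 × (depth of known layers): K_1 = 58.4196 − 3.26×21.88 = −12.9092; K_2 = 77.79328 − 3.26×(0.2863 + 28.228) = −15.163338.
Balance: K_1 − x×(3.26 − 2.98) = K_2, so x = (K_1 − K_2)/(3.26 − 2.98) = 2.25414/0.28 = 8.05 km.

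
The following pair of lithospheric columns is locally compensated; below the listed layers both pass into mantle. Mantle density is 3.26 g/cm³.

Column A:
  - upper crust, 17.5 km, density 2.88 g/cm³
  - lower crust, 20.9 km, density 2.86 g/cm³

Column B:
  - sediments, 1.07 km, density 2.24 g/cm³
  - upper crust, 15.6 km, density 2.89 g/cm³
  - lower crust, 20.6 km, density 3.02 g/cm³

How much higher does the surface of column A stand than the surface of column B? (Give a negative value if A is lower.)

For any compensation level in the mantle, the mantle terms cancel and isostasy reduces to e = (Σt_A − Σt_B) − (Σ(ρt)_A − Σ(ρt)_B) / ρ_m.
Σt_A = 38.4 km; Σt_B = 37.27 km; Σ(ρt)_A = 110.174; Σ(ρt)_B = 109.6928 (in km·g/cm³).
e = (38.4 − 37.27) − (110.174 − 109.6928) / 3.26 = 0.982 km.

0.982 km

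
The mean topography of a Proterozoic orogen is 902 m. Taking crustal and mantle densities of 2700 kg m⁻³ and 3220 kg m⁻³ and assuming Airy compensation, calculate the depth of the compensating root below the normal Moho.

4680 m

Isostatic balance requires: the weight of the topography is balanced by the buoyancy of the root, ρ_c h = (ρ_m − ρ_c) r.
r = h · ρ_c / (ρ_m − ρ_c) = 902 m × 2700 / (3220 − 2700) = 4680 m.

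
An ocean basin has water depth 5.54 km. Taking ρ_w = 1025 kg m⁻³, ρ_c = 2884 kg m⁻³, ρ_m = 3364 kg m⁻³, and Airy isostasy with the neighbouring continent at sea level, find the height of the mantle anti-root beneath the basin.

21.5 km

Isostatic balance requires: replacing crust with seawater at the top is compensated by replacing crust with mantle at the base: d (ρ_c − ρ_w) = a (ρ_m − ρ_c).
a = d (ρ_c − ρ_w)/(ρ_m − ρ_c) = 5.54 km × 1859/480 = 21.5 km.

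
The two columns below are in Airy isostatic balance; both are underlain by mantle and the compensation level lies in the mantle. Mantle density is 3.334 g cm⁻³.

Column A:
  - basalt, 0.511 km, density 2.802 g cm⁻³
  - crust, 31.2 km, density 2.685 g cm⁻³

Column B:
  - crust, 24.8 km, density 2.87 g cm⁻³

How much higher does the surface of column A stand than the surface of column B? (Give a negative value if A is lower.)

2.7 km

For any compensation level in the mantle, the mantle terms cancel and isostasy reduces to e = (Σt_A − Σt_B) − (Σ(ρt)_A − Σ(ρt)_B) / ρ_m.
Σt_A = 31.711 km; Σt_B = 24.8 km; Σ(ρt)_A = 85.203822; Σ(ρt)_B = 71.176 (in km·g cm⁻³).
e = (31.711 − 24.8) − (85.203822 − 71.176) / 3.334 = 2.7 km.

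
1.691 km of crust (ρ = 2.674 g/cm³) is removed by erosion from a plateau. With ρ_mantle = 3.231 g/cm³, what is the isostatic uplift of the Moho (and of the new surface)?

Unloading: uplift u = e ρ_c/ρ_m = 1.691 km × 2.674/3.231 = 1.4 km.

1.4 km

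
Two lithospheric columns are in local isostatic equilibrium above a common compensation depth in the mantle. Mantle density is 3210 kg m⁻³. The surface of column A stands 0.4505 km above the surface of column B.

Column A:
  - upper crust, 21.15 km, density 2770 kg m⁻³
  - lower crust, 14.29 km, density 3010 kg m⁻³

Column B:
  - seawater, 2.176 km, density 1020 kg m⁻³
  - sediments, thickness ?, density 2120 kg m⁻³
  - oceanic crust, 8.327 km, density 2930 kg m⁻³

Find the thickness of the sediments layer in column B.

Take the compensation level at the base of the deeper column (depth z_c below the surface of column A) and equate Σ ρ_i t_i down to z_c; mantle fills any gap and the z_c terms cancel.
Column A: 21.15×2770 + 14.29×3010 + (z_c − 35.44)×3210
Column B: 0.4505×0 + 2.176×1020 + x×2120 + 8.327×2930 + (z_c − 0.4505 − 10.503 − x)×3210
The z_c×3210 term appears on both sides and cancels. Collect the known terms of each column as K = Σ(ρt)_known − 3210 × (depth of known layers): K_A = 101598.4 − 3210×35.44 = −12164; K_B = 26617.63 − 3210×(0.4505 + 10.503) = −8543.105.
Balance: K_A = K_B − x×(3210 − 2120), so x = (K_B − K_A)/(3210 − 2120) = 3620.89/1090 = 3.32 km.

3.32 km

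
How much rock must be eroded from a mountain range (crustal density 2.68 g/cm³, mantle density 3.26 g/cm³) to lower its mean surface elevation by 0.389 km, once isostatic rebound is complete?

Net drop Δ = e − u = e − e ρ_c/ρ_m = e (ρ_m − ρ_c)/ρ_m.
e = Δ ρ_m/(ρ_m − ρ_c) = 0.389 km × 3.26/0.58 = 2.19 km.

2.19 km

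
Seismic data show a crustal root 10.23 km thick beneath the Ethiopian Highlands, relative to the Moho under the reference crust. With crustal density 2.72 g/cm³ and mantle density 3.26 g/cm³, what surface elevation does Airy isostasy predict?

Equating mass per unit area of the two columns: ρ_c h = (ρ_m − ρ_c) r.
h = r (ρ_m − ρ_c) / ρ_c = 10.23 km × (3.26 − 2.72) / 2.72 = 2.03 km.

2.03 km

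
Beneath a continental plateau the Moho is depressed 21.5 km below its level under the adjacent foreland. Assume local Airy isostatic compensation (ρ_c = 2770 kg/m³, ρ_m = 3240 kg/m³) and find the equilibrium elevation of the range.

3.65 km

Isostatic balance requires: ρ_c h = (ρ_m − ρ_c) r.
h = r (ρ_m − ρ_c) / ρ_c = 21.5 km × (3240 − 2770) / 2770 = 3.65 km.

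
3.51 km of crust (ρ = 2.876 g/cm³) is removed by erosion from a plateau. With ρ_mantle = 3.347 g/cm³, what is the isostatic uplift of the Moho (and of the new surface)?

Unloading: uplift u = e ρ_c/ρ_m = 3.51 km × 2.876/3.347 = 3.02 km.

3.02 km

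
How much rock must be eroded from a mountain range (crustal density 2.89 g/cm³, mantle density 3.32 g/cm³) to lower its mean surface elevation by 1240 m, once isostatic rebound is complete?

Net drop Δ = e − u = e − e ρ_c/ρ_m = e (ρ_m − ρ_c)/ρ_m.
e = Δ ρ_m/(ρ_m − ρ_c) = 1240 m × 3.32/0.43 = 9570 m.

9570 m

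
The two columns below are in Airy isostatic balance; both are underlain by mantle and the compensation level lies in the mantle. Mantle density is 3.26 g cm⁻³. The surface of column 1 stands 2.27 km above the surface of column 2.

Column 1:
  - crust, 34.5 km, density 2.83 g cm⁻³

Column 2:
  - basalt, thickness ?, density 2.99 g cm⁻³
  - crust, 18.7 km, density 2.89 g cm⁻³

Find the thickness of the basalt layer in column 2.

Take the compensation level at the base of the deeper column (depth z_c below the surface of column 1) and equate Σ ρ_i t_i down to z_c; mantle fills any gap and the z_c terms cancel.
Column 1: 34.5×2.83 + (z_c − 34.5)×3.26
Column 2: 2.27×0 + x×2.99 + 18.7×2.89 + (z_c − 2.27 − 18.7 − x)×3.26
The z_c×3.26 term appears on both sides and cancels. Collect the known terms of each column as K = Σ(ρt)_known − 3.26 × (depth of known layers): K_1 = 97.635 − 3.26×34.5 = −14.835; K_2 = 54.043 − 3.26×(2.27 + 18.7) = −14.3192.
Balance: K_1 = K_2 − x×(3.26 − 2.99), so x = (K_2 − K_1)/(3.26 − 2.99) = 0.5158/0.27 = 1.91 km.

1.91 km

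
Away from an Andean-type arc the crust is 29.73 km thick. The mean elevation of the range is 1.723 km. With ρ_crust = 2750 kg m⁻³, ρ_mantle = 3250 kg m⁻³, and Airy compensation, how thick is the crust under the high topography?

Root depth r = h ρ_c / (ρ_m − ρ_c) = 1.723 km × 2750 / 500 = 9.476 km.
Total thickness = T + h + r = 29.73 km + 1.723 km + 9.476 km = 40.9 km.

40.9 km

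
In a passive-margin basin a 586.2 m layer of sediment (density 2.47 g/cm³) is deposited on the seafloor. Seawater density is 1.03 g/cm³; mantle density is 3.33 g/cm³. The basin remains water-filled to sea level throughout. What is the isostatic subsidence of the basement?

367 m

Submarine loading: the sediment displaces seawater, and the subsidence is in turn flooded, so s (ρ_m − ρ_w) = t (ρ_sed − ρ_w).
s = 586.2 m × (2.47 − 1.03) / (3.33 − 1.03) = 367 m.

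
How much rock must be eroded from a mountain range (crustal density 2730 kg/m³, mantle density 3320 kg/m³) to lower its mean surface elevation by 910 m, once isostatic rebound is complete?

5120 m

Net drop Δ = e − u = e − e ρ_c/ρ_m = e (ρ_m − ρ_c)/ρ_m.
e = Δ ρ_m/(ρ_m − ρ_c) = 910 m × 3320/590 = 5120 m.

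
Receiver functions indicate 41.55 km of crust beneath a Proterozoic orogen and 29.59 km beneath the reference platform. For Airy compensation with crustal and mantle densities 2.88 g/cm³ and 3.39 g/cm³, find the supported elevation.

Excess crust Δ = 41.55 km − 29.59 km = 11.96 km, split between elevation h and root r with h + r = Δ.
Airy balance ρ_c h = (ρ_m − ρ_c) r gives r = h ρ_c/(ρ_m − ρ_c), so h (1 + ρ_c/(ρ_m − ρ_c)) = Δ, i.e. h = Δ (ρ_m − ρ_c)/ρ_m.
h = 11.96 km × 0.51/3.39 = 1.8 km.

1.8 km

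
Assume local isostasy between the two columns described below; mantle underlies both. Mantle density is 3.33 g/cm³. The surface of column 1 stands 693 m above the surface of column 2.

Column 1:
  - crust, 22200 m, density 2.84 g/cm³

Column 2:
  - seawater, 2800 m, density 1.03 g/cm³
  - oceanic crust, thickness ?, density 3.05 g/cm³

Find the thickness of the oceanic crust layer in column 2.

Take the compensation level at the base of the deeper column (depth z_c below the surface of column 1) and equate Σ ρ_i t_i down to z_c; mantle fills any gap and the z_c terms cancel.
Column 1: 22200×2.84 + (z_c − 22200)×3.33
Column 2: 693×0 + 2800×1.03 + x×3.05 + (z_c − 693 − 2800 − x)×3.33
The z_c×3.33 term appears on both sides and cancels. Collect the known terms of each column as K = Σ(ρt)_known − 3.33 × (depth of known layers): K_1 = 63048 − 3.33×22200 = −10878; K_2 = 2884 − 3.33×(693 + 2800) = −8747.69.
Balance: K_1 = K_2 − x×(3.33 − 3.05), so x = (K_2 − K_1)/(3.33 − 3.05) = 2130.31/0.28 = 7610 m.

7610 m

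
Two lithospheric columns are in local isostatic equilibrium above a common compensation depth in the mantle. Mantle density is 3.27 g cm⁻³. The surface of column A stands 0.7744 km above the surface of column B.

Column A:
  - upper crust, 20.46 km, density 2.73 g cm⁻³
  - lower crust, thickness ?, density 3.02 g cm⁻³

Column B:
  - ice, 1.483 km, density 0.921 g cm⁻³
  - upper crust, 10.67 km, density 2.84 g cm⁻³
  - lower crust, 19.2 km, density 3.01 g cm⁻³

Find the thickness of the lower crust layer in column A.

18.2 km

Take the compensation level at the base of the deeper column (depth z_c below the surface of column A) and equate Σ ρ_i t_i down to z_c; mantle fills any gap and the z_c terms cancel.
Column A: 20.46×2.73 + x×3.02 + (z_c − 20.46 − x)×3.27
Column B: 0.7744×0 + 1.483×0.921 + 10.67×2.84 + 19.2×3.01 + (z_c − 0.7744 − 31.353)×3.27
The z_c×3.27 term appears on both sides and cancels. Collect the known terms of each column as K = Σ(ρt)_known − 3.27 × (depth of known layers): K_A = 55.8558 − 3.27×20.46 = −11.0484; K_B = 89.460643 − 3.27×(0.7744 + 31.353) = −15.595955.
Balance: K_A − x×(3.27 − 3.02) = K_B, so x = (K_A − K_B)/(3.27 − 3.02) = 4.54756/0.25 = 18.2 km.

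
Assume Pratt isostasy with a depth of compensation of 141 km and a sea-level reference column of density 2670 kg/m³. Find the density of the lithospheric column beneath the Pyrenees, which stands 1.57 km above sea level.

2640 kg/m³

Pratt balance: ρ_ref D = ρ (D + h).
ρ = ρ_ref D/(D + h) = 2670 × 141 km/(141 km + 1.57 km) = 2640 kg/m³.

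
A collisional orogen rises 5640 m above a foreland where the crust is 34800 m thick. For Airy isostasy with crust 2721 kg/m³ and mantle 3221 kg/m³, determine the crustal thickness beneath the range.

Root depth r = h ρ_c / (ρ_m − ρ_c) = 5640 m × 2721 / 500 = 30690 m.
Total thickness = T + h + r = 34800 m + 5640 m + 30690 m = 71100 m.

71100 m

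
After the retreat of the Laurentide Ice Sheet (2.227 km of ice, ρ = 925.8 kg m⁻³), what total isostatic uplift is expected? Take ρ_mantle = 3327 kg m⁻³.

0.62 km

Removing the load lets mantle flow back in; uplift u satisfies ρ_ice t = ρ_m u.
u = t ρ_ice/ρ_m = 2.227 km × 925.8/3327 = 0.62 km.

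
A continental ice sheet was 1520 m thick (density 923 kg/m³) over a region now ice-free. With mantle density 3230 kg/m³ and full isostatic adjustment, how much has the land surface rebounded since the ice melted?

434 m

Removing the load lets mantle flow back in; uplift u satisfies ρ_ice t = ρ_m u.
u = t ρ_ice/ρ_m = 1520 m × 923/3230 = 434 m.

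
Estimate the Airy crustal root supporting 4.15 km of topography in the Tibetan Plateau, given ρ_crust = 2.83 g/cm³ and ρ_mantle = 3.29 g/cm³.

By Archimedes' principle applied to the lithosphere: the weight of the topography is balanced by the buoyancy of the root, ρ_c h = (ρ_m − ρ_c) r.
r = h · ρ_c / (ρ_m − ρ_c) = 4.15 km × 2.83 / (3.29 − 2.83) = 25.5 km.

25.5 km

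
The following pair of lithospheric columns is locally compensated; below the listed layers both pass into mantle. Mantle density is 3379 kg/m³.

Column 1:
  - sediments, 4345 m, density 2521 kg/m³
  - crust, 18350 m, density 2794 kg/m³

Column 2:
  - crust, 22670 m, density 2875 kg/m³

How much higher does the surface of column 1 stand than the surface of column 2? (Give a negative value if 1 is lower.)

For any compensation level in the mantle, the mantle terms cancel and isostasy reduces to e = (Σt_1 − Σt_2) − (Σ(ρt)_1 − Σ(ρt)_2) / ρ_m.
Σt_1 = 22695 m; Σt_2 = 22670 m; Σ(ρt)_1 = 62223645; Σ(ρt)_2 = 65176250 (in m·kg/m³).
e = (22695 − 22670) − (62223645 − 65176250) / 3379 = 899 m.

899 m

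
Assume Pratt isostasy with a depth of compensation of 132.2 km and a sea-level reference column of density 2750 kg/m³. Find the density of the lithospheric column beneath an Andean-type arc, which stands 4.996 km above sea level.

2650 kg/m³

Pratt balance: ρ_ref D = ρ (D + h).
ρ = ρ_ref D/(D + h) = 2750 × 132.2 km/(132.2 km + 4.996 km) = 2650 kg/m³.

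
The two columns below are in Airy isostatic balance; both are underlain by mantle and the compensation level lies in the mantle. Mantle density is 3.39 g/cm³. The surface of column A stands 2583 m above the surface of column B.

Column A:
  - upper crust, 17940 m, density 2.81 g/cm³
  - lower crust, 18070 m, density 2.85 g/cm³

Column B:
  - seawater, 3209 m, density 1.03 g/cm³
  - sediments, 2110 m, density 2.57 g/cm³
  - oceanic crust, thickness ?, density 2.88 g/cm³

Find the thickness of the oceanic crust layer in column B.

4120 m

Take the compensation level at the base of the deeper column (depth z_c below the surface of column A) and equate Σ ρ_i t_i down to z_c; mantle fills any gap and the z_c terms cancel.
Column A: 17940×2.81 + 18070×2.85 + (z_c − 36010)×3.39
Column B: 2583×0 + 3209×1.03 + 2110×2.57 + x×2.88 + (z_c − 2583 − 5319 − x)×3.39
The z_c×3.39 term appears on both sides and cancels. Collect the known terms of each column as K = Σ(ρt)_known − 3.39 × (depth of known layers): K_A = 101910.9 − 3.39×36010 = −20163; K_B = 8727.97 − 3.39×(2583 + 5319) = −18059.81.
Balance: K_A = K_B − x×(3.39 − 2.88), so x = (K_B − K_A)/(3.39 − 2.88) = 2103.19/0.51 = 4120 m.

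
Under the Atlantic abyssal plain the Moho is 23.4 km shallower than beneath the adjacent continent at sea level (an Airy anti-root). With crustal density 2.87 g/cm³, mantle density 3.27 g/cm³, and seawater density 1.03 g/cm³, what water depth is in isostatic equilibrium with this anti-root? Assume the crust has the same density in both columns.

5.09 km

Replacing a thickness d of crust by seawater at the top must be balanced by replacing crust with mantle at the base: d (ρ_c − ρ_w) = a (ρ_m − ρ_c).
d = a (ρ_m − ρ_c)/(ρ_c − ρ_w) = 23.4 km × 0.4/1.84 = 5.09 km.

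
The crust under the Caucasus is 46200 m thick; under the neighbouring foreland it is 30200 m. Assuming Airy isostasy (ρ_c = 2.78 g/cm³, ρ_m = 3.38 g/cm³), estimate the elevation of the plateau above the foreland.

2840 m

Excess crust Δ = 46200 m − 30200 m = 16000 m, split between elevation h and root r with h + r = Δ.
Airy balance ρ_c h = (ρ_m − ρ_c) r gives r = h ρ_c/(ρ_m − ρ_c), so h (1 + ρ_c/(ρ_m − ρ_c)) = Δ, i.e. h = Δ (ρ_m − ρ_c)/ρ_m.
h = 16000 m × 0.6/3.38 = 2840 m.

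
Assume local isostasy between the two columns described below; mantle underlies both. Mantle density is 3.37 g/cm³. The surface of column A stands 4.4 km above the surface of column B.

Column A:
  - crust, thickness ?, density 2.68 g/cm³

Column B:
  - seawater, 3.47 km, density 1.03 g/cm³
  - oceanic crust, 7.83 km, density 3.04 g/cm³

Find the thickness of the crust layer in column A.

Take the compensation level at the base of the deeper column (depth z_c below the surface of column A) and equate Σ ρ_i t_i down to z_c; mantle fills any gap and the z_c terms cancel.
Column A: x×2.68 + (z_c − 0 − x)×3.37
Column B: 4.4×0 + 3.47×1.03 + 7.83×3.04 + (z_c − 4.4 − 11.3)×3.37
The z_c×3.37 term appears on both sides and cancels. Collect the known terms of each column as K = Σ(ρt)_known − 3.37 × (depth of known layers): K_A = 0 − 3.37×0 = 0; K_B = 27.3773 − 3.37×(4.4 + 11.3) = −25.5317.
Balance: K_A − x×(3.37 − 2.68) = K_B, so x = (K_A − K_B)/(3.37 − 2.68) = 25.5317/0.69 = 37 km.

37 km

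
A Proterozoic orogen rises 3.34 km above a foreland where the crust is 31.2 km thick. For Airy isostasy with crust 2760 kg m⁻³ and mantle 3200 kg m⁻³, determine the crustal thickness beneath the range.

Root depth r = h ρ_c / (ρ_m − ρ_c) = 3.34 km × 2760 / 440 = 20.95 km.
Total thickness = T + h + r = 31.2 km + 3.34 km + 20.95 km = 55.5 km.

55.5 km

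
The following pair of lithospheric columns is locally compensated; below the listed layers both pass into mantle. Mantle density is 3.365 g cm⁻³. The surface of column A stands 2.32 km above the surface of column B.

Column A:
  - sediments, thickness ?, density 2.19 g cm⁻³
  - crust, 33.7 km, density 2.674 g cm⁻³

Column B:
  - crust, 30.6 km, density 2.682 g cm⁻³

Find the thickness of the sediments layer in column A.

Take the compensation level at the base of the deeper column (depth z_c below the surface of column A) and equate Σ ρ_i t_i down to z_c; mantle fills any gap and the z_c terms cancel.
Column A: x×2.19 + 33.7×2.674 + (z_c − 33.7 − x)×3.365
Column B: 2.32×0 + 30.6×2.682 + (z_c − 2.32 − 30.6)×3.365
The z_c×3.365 term appears on both sides and cancels. Collect the known terms of each column as K = Σ(ρt)_known − 3.365 × (depth of known layers): K_A = 90.1138 − 3.365×33.7 = −23.2867; K_B = 82.0692 − 3.365×(2.32 + 30.6) = −28.7066.
Balance: K_A − x×(3.365 − 2.19) = K_B, so x = (K_A − K_B)/(3.365 − 2.19) = 5.4199/1.175 = 4.61 km.

4.61 km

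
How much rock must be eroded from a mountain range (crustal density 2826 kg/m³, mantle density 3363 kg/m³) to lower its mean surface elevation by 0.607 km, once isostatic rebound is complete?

Net drop Δ = e − u = e − e ρ_c/ρ_m = e (ρ_m − ρ_c)/ρ_m.
e = Δ ρ_m/(ρ_m − ρ_c) = 0.607 km × 3363/537 = 3.8 km.

3.8 km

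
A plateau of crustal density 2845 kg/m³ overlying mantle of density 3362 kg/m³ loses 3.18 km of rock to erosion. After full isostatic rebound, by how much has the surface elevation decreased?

Rebound u = e ρ_c/ρ_m = 3.18 km × 2845/3362 = 2.691 km.
Net surface drop = e − u = 3.18 km − 2.691 km = e (ρ_m − ρ_c)/ρ_m = 0.489 km.

0.489 km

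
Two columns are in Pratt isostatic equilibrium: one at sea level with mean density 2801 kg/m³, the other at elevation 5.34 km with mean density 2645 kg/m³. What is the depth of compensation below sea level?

ρ_ref D = ρ (D + h) → D (ρ_ref − ρ) = ρ h.
D = ρ h/(ρ_ref − ρ) = 2645 × 5.34 km/(2801 − 2645) = 90.5 km.

90.5 km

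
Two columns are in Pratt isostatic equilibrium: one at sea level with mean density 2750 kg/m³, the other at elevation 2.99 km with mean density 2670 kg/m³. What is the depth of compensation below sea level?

99.8 km

ρ_ref D = ρ (D + h) → D (ρ_ref − ρ) = ρ h.
D = ρ h/(ρ_ref − ρ) = 2670 × 2.99 km/(2750 − 2670) = 99.8 km.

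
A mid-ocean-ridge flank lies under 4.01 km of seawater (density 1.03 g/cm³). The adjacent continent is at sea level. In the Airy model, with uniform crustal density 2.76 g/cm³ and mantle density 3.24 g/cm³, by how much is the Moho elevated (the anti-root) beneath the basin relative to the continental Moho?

Equating mass per unit area of the two columns: replacing crust with seawater at the top is compensated by replacing crust with mantle at the base: d (ρ_c − ρ_w) = a (ρ_m − ρ_c).
a = d (ρ_c − ρ_w)/(ρ_m − ρ_c) = 4.01 km × 1.73/0.48 = 14.5 km.

14.5 km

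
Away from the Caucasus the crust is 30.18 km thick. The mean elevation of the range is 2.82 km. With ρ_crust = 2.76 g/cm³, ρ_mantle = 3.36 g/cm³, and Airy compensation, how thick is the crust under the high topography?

46 km

Root depth r = h ρ_c / (ρ_m − ρ_c) = 2.82 km × 2.76 / 0.6 = 12.97 km.
Total thickness = T + h + r = 30.18 km + 2.82 km + 12.97 km = 46 km.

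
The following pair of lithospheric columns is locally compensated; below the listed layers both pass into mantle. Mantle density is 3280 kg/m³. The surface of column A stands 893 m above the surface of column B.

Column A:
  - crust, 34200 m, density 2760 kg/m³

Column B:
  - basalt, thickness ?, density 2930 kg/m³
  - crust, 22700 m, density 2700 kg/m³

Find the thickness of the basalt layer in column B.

4830 m

Take the compensation level at the base of the deeper column (depth z_c below the surface of column A) and equate Σ ρ_i t_i down to z_c; mantle fills any gap and the z_c terms cancel.
Column A: 34200×2760 + (z_c − 34200)×3280
Column B: 893×0 + x×2930 + 22700×2700 + (z_c − 893 − 22700 − x)×3280
The z_c×3280 term appears on both sides and cancels. Collect the known terms of each column as K = Σ(ρt)_known − 3280 × (depth of known layers): K_A = 94392000 − 3280×34200 = −17784000; K_B = 61290000 − 3280×(893 + 22700) = −16095040.
Balance: K_A = K_B − x×(3280 − 2930), so x = (K_B − K_A)/(3280 − 2930) = 1688960/350 = 4830 m.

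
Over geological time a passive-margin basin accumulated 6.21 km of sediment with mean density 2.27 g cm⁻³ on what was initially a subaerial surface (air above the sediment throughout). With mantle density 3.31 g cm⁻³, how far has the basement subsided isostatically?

4.26 km

Subaerial load: s = t ρ_sed / ρ_m = 6.21 km × 2.27/3.31 = 4.26 km.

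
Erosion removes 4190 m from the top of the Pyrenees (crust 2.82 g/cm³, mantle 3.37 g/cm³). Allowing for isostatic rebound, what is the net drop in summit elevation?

684 m

Rebound u = e ρ_c/ρ_m = 4190 m × 2.82/3.37 = 3506 m.
Net surface drop = e − u = 4190 m − 3506 m = e (ρ_m − ρ_c)/ρ_m = 684 m.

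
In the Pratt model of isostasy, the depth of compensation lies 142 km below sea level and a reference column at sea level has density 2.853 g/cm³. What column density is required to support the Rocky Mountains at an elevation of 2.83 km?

Pratt balance: ρ_ref D = ρ (D + h).
ρ = ρ_ref D/(D + h) = 2.853 × 142 km/(142 km + 2.83 km) = 2.8 g/cm³.

2.8 g/cm³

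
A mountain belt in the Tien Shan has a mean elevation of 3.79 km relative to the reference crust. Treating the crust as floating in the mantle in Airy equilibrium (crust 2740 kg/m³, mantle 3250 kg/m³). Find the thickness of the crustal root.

Isostatic balance requires: the weight of the topography is balanced by the buoyancy of the root, ρ_c h = (ρ_m − ρ_c) r.
r = h · ρ_c / (ρ_m − ρ_c) = 3.79 km × 2740 / (3250 − 2740) = 20.4 km.

20.4 km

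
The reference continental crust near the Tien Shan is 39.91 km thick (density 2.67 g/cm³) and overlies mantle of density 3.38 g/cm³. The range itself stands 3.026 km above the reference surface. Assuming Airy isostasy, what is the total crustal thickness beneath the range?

54.3 km

Root depth r = h ρ_c / (ρ_m − ρ_c) = 3.026 km × 2.67 / 0.71 = 11.38 km.
Total thickness = T + h + r = 39.91 km + 3.026 km + 11.38 km = 54.3 km.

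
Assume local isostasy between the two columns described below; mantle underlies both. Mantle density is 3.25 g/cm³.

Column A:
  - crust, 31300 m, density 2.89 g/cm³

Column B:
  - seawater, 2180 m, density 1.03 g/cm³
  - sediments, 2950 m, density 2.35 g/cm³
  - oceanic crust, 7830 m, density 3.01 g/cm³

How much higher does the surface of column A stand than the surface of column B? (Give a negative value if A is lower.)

583 m

For any compensation level in the mantle, the mantle terms cancel and isostasy reduces to e = (Σt_A − Σt_B) − (Σ(ρt)_A − Σ(ρt)_B) / ρ_m.
Σt_A = 31300 m; Σt_B = 12960 m; Σ(ρt)_A = 90457; Σ(ρt)_B = 32746.2 (in m·g/cm³).
e = (31300 − 12960) − (90457 − 32746.2) / 3.25 = 583 m.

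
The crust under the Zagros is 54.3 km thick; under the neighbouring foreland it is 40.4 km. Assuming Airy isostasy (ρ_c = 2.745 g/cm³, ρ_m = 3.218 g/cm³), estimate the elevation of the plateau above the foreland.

Excess crust Δ = 54.3 km − 40.4 km = 13.9 km, split between elevation h and root r with h + r = Δ.
Airy balance ρ_c h = (ρ_m − ρ_c) r gives r = h ρ_c/(ρ_m − ρ_c), so h (1 + ρ_c/(ρ_m − ρ_c)) = Δ, i.e. h = Δ (ρ_m − ρ_c)/ρ_m.
h = 13.9 km × 0.473/3.218 = 2.04 km.

2.04 km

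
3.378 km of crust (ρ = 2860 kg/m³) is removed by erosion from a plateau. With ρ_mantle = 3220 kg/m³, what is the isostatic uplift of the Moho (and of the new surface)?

Unloading: uplift u = e ρ_c/ρ_m = 3.378 km × 2860/3220 = 3 km.

3 km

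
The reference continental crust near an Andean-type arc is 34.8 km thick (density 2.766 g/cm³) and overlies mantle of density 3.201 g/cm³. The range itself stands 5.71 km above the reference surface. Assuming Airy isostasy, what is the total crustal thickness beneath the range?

Root depth r = h ρ_c / (ρ_m − ρ_c) = 5.71 km × 2.766 / 0.435 = 36.31 km.
Total thickness = T + h + r = 34.8 km + 5.71 km + 36.31 km = 76.8 km.

76.8 km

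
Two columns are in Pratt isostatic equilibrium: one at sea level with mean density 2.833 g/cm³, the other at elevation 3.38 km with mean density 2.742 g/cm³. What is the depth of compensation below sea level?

ρ_ref D = ρ (D + h) → D (ρ_ref − ρ) = ρ h.
D = ρ h/(ρ_ref − ρ) = 2.742 × 3.38 km/(2.833 − 2.742) = 102 km.

102 km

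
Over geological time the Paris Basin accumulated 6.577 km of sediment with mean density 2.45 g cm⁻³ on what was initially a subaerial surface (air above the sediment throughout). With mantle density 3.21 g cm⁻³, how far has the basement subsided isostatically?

5.02 km

Subaerial load: s = t ρ_sed / ρ_m = 6.577 km × 2.45/3.21 = 5.02 km.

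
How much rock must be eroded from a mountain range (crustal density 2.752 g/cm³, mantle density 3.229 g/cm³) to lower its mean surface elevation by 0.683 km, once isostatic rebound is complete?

4.62 km

Net drop Δ = e − u = e − e ρ_c/ρ_m = e (ρ_m − ρ_c)/ρ_m.
e = Δ ρ_m/(ρ_m − ρ_c) = 0.683 km × 3.229/0.477 = 4.62 km.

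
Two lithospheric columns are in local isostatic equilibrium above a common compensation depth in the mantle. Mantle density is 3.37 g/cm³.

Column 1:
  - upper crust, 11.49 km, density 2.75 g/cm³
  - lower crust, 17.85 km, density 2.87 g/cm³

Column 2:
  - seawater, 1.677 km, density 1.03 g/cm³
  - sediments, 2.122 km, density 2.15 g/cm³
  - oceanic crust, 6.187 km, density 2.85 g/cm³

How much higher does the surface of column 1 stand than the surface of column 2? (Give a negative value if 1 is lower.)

For any compensation level in the mantle, the mantle terms cancel and isostasy reduces to e = (Σt_1 − Σt_2) − (Σ(ρt)_1 − Σ(ρt)_2) / ρ_m.
Σt_1 = 29.34 km; Σt_2 = 9.986 km; Σ(ρt)_1 = 82.827; Σ(ρt)_2 = 23.92256 (in km·g/cm³).
e = (29.34 − 9.986) − (82.827 − 23.92256) / 3.37 = 1.87 km.

1.87 km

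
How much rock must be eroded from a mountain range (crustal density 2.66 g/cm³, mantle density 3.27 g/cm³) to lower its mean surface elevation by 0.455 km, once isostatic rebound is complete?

2.44 km

Net drop Δ = e − u = e − e ρ_c/ρ_m = e (ρ_m − ρ_c)/ρ_m.
e = Δ ρ_m/(ρ_m − ρ_c) = 0.455 km × 3.27/0.61 = 2.44 km.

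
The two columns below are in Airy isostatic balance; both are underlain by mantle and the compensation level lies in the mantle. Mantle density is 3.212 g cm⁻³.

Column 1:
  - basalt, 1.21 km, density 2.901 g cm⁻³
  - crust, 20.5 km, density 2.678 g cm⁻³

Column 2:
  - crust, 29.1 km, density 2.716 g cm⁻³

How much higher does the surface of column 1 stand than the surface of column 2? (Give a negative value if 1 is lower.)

−0.968 km

For any compensation level in the mantle, the mantle terms cancel and isostasy reduces to e = (Σt_1 − Σt_2) − (Σ(ρt)_1 − Σ(ρt)_2) / ρ_m.
Σt_1 = 21.71 km; Σt_2 = 29.1 km; Σ(ρt)_1 = 58.40921; Σ(ρt)_2 = 79.0356 (in km·g cm⁻³).
e = (21.71 − 29.1) − (58.40921 − 79.0356) / 3.212 = −0.968 km.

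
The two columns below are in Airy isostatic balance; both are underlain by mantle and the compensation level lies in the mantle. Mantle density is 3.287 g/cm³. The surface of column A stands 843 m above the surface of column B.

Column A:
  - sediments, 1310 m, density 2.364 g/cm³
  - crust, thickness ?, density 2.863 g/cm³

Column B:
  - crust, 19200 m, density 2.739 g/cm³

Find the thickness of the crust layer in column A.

Take the compensation level at the base of the deeper column (depth z_c below the surface of column A) and equate Σ ρ_i t_i down to z_c; mantle fills any gap and the z_c terms cancel.
Column A: 1310×2.364 + x×2.863 + (z_c − 1310 − x)×3.287
Column B: 843×0 + 19200×2.739 + (z_c − 843 − 19200)×3.287
The z_c×3.287 term appears on both sides and cancels. Collect the known terms of each column as K = Σ(ρt)_known − 3.287 × (depth of known layers): K_A = 3096.84 − 3.287×1310 = −1209.13; K_B = 52588.8 − 3.287×(843 + 19200) = −13292.541.
Balance: K_A − x×(3.287 − 2.863) = K_B, so x = (K_A − K_B)/(3.287 − 2.863) = 12083.4/0.424 = 28500 m.

28500 m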